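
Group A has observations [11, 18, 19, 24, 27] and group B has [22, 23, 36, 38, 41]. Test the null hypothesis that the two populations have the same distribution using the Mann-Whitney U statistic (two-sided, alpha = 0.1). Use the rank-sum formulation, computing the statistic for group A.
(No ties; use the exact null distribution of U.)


Step 1: Combine and sort all 10 observations; assign midranks.
sorted (value, group): (11,X), (18,X), (19,X), (22,Y), (23,Y), (24,X), (27,X), (36,Y), (38,Y), (41,Y)
ranks: 11->1, 18->2, 19->3, 22->4, 23->5, 24->6, 27->7, 36->8, 38->9, 41->10
Step 2: Rank sum for X: R1 = 1 + 2 + 3 + 6 + 7 = 19.
Step 3: U_X = R1 - n1(n1+1)/2 = 19 - 5*6/2 = 19 - 15 = 4.
       U_Y = n1*n2 - U_X = 25 - 4 = 21.
Step 4: No ties, so the exact null distribution of U (based on enumerating the C(10,5) = 252 equally likely rank assignments) gives the two-sided p-value.
Step 5: p-value = 0.095238; compare to alpha = 0.1. reject H0.

U_X = 4, p = 0.095238, reject H0 at alpha = 0.1.


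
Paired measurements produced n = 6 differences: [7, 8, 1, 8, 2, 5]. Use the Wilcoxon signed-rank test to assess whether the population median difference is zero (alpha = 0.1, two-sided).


Step 1: Drop any zero differences (none here) and take |d_i|.
|d| = [7, 8, 1, 8, 2, 5]
Step 2: Midrank |d_i| (ties get averaged ranks).
ranks: |7|->4, |8|->5.5, |1|->1, |8|->5.5, |2|->2, |5|->3
Step 3: Attach original signs; sum ranks with positive sign and with negative sign.
W+ = 4 + 5.5 + 1 + 5.5 + 2 + 3 = 21
W- = 0 = 0
(Check: W+ + W- = 21 should equal n(n+1)/2 = 21.)
Step 4: Test statistic W = min(W+, W-) = 0.
Step 5: Ties in |d|, so use the tie-corrected normal approximation.
        E[W] = n(n+1)/4 = 6*7/4 = 10.5.
        Tie groups: |d|=8 (t=2); sum(t^3 - t) = 6.
        Var[W] = n(n+1)(2n+1)/24 - sum(t^3-t)/48 = 546/24 - 6/48 = 22.625.
        z = (W - E[W]) / sqrt(Var[W]) = (0 - 10.5) / 4.7566 = -2.2075.
        Two-sided p = 2*Phi(z) = 0.027281.
Step 6: alpha = 0.1. reject H0.

W+ = 21, W- = 0, W = min = 0, p = 0.027281, reject H0.


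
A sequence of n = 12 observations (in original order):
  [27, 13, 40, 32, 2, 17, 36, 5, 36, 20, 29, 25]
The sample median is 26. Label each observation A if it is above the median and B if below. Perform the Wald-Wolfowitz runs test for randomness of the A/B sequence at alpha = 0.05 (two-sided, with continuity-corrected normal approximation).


Step 1: Compute median = 26; label A = above, B = below.
Labels in order: ABAABBABABAB  (n_A = 6, n_B = 6)
Step 2: Count runs R = 10.
Step 3: Under H0 (random ordering), E[R] = 2*n_A*n_B/(n_A+n_B) + 1 = 2*6*6/12 + 1 = 7.0000.
        Var[R] = 2*n_A*n_B*(2*n_A*n_B - n_A - n_B) / ((n_A+n_B)^2 * (n_A+n_B-1)) = 4320/1584 = 2.7273.
        SD[R] = 1.6514.
Step 4: Continuity-corrected z = (R - 0.5 - E[R]) / SD[R] = (10 - 0.5 - 7.0000) / 1.6514 = 1.5138.
Step 5: Two-sided p-value via normal approximation = 2*(1 - Phi(|z|)) = 0.130070.
Step 6: alpha = 0.05. fail to reject H0.

R = 10, z = 1.5138, p = 0.130070, fail to reject H0.


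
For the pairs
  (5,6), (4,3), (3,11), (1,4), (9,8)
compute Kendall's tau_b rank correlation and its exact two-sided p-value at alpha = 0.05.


Step 1: Enumerate the 10 unordered pairs (i,j) with i<j and classify each by sign(x_j-x_i) * sign(y_j-y_i).
  (1,2):dx=-1,dy=-3->C; (1,3):dx=-2,dy=+5->D; (1,4):dx=-4,dy=-2->C; (1,5):dx=+4,dy=+2->C
  (2,3):dx=-1,dy=+8->D; (2,4):dx=-3,dy=+1->D; (2,5):dx=+5,dy=+5->C; (3,4):dx=-2,dy=-7->C
  (3,5):dx=+6,dy=-3->D; (4,5):dx=+8,dy=+4->C
Step 2: C = 6, D = 4, total pairs = 10.
Step 3: tau = (C - D)/(n(n-1)/2) = (6 - 4)/10 = 0.200000.
Step 4: Exact two-sided p-value (enumerate n! = 120 permutations of y under H0): p = 0.816667.
Step 5: alpha = 0.05. fail to reject H0.

tau_b = 0.2000 (C=6, D=4), p = 0.816667, fail to reject H0.


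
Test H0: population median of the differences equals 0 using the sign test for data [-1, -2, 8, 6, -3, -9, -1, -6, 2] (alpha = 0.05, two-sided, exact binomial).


Step 1: Discard zero differences. Original n = 9; n_eff = number of nonzero differences = 9.
Nonzero differences (with sign): -1, -2, +8, +6, -3, -9, -1, -6, +2
Step 2: Count signs: positive = 3, negative = 6.
Step 3: Under H0: P(positive) = 0.5, so the number of positives S ~ Bin(9, 0.5).
Step 4: Two-sided exact p-value = sum of Bin(9,0.5) probabilities at or below the observed probability = 0.507812.
Step 5: alpha = 0.05. fail to reject H0.

n_eff = 9, pos = 3, neg = 6, p = 0.507812, fail to reject H0.


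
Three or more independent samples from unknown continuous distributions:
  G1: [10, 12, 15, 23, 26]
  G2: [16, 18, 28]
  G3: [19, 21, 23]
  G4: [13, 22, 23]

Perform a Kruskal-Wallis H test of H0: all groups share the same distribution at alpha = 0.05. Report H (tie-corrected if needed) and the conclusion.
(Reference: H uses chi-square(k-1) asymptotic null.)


Step 1: Combine all N = 14 observations and assign midranks.
sorted (value, group, rank): (10,G1,1), (12,G1,2), (13,G4,3), (15,G1,4), (16,G2,5), (18,G2,6), (19,G3,7), (21,G3,8), (22,G4,9), (23,G1,11), (23,G3,11), (23,G4,11), (26,G1,13), (28,G2,14)
Step 2: Sum ranks within each group.
R_1 = 31 (n_1 = 5)
R_2 = 25 (n_2 = 3)
R_3 = 26 (n_3 = 3)
R_4 = 23 (n_4 = 3)
Step 3: H = 12/(N(N+1)) * sum(R_i^2/n_i) - 3(N+1)
     = 12/(14*15) * (31^2/5 + 25^2/3 + 26^2/3 + 23^2/3) - 3*15
     = 0.057143 * 802.2 - 45
     = 0.840000.
Step 4: Ties present; correction factor C = 1 - 24/(14^3 - 14) = 0.991209. Corrected H = 0.840000 / 0.991209 = 0.847450.
Step 5: Under H0, H ~ chi^2(3); p-value = 0.838087.
Step 6: alpha = 0.05. fail to reject H0.

H = 0.8475, df = 3, p = 0.838087, fail to reject H0.


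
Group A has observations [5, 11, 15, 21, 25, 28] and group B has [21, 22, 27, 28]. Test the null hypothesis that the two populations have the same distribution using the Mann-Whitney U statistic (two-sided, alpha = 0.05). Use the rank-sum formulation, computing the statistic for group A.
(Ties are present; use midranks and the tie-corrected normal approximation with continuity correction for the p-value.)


Step 1: Combine and sort all 10 observations; assign midranks.
sorted (value, group): (5,X), (11,X), (15,X), (21,X), (21,Y), (22,Y), (25,X), (27,Y), (28,X), (28,Y)
ranks: 5->1, 11->2, 15->3, 21->4.5, 21->4.5, 22->6, 25->7, 27->8, 28->9.5, 28->9.5
Step 2: Rank sum for X: R1 = 1 + 2 + 3 + 4.5 + 7 + 9.5 = 27.
Step 3: U_X = R1 - n1(n1+1)/2 = 27 - 6*7/2 = 27 - 21 = 6.
       U_Y = n1*n2 - U_X = 24 - 6 = 18.
Step 4: Ties are present, so use the tie-corrected normal approximation (with continuity correction) for the p-value.
Step 5: p-value = 0.238089; compare to alpha = 0.05. fail to reject H0.

U_X = 6, p = 0.238089, fail to reject H0 at alpha = 0.05.


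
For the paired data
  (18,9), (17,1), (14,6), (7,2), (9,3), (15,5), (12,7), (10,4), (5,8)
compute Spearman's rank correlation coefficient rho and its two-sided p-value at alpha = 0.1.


Step 1: Rank x and y separately (midranks; no ties here).
rank(x): 18->9, 17->8, 14->6, 7->2, 9->3, 15->7, 12->5, 10->4, 5->1
rank(y): 9->9, 1->1, 6->6, 2->2, 3->3, 5->5, 7->7, 4->4, 8->8
Step 2: d_i = R_x(i) - R_y(i); compute d_i^2.
  (9-9)^2=0, (8-1)^2=49, (6-6)^2=0, (2-2)^2=0, (3-3)^2=0, (7-5)^2=4, (5-7)^2=4, (4-4)^2=0, (1-8)^2=49
sum(d^2) = 106.
Step 3: rho = 1 - 6*106 / (9*(9^2 - 1)) = 1 - 636/720 = 0.116667.
Step 4: Under H0, t = rho * sqrt((n-2)/(1-rho^2)) = 0.3108 ~ t(7).
Step 5: Two-sided p-value from the t-distribution with 7 df = 0.765008.
Step 6: alpha = 0.1. fail to reject H0.

rho = 0.1167, p = 0.765008, fail to reject H0 at alpha = 0.1.


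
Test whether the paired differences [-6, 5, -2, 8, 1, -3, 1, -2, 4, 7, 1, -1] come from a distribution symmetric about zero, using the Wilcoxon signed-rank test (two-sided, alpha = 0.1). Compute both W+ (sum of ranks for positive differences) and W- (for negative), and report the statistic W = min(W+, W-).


Step 1: Drop any zero differences (none here) and take |d_i|.
|d| = [6, 5, 2, 8, 1, 3, 1, 2, 4, 7, 1, 1]
Step 2: Midrank |d_i| (ties get averaged ranks).
ranks: |6|->10, |5|->9, |2|->5.5, |8|->12, |1|->2.5, |3|->7, |1|->2.5, |2|->5.5, |4|->8, |7|->11, |1|->2.5, |1|->2.5
Step 3: Attach original signs; sum ranks with positive sign and with negative sign.
W+ = 9 + 12 + 2.5 + 2.5 + 8 + 11 + 2.5 = 47.5
W- = 10 + 5.5 + 7 + 5.5 + 2.5 = 30.5
(Check: W+ + W- = 78 should equal n(n+1)/2 = 78.)
Step 4: Test statistic W = min(W+, W-) = 30.5.
Step 5: Ties in |d|, so use the tie-corrected normal approximation.
        E[W] = n(n+1)/4 = 12*13/4 = 39.
        Tie groups: |d|=1 (t=4), |d|=2 (t=2); sum(t^3 - t) = 66.
        Var[W] = n(n+1)(2n+1)/24 - sum(t^3-t)/48 = 3900/24 - 66/48 = 161.125.
        z = (W - E[W]) / sqrt(Var[W]) = (30.5 - 39) / 12.6935 = -0.6696.
        Two-sided p = 2*Phi(z) = 0.503091.
Step 6: alpha = 0.1. fail to reject H0.

W+ = 47.5, W- = 30.5, W = min = 30.5, p = 0.503091, fail to reject H0.


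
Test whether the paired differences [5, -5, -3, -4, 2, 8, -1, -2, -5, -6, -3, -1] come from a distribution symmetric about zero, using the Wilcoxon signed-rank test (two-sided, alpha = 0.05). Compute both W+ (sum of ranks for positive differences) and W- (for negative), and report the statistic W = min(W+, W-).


Step 1: Drop any zero differences (none here) and take |d_i|.
|d| = [5, 5, 3, 4, 2, 8, 1, 2, 5, 6, 3, 1]
Step 2: Midrank |d_i| (ties get averaged ranks).
ranks: |5|->9, |5|->9, |3|->5.5, |4|->7, |2|->3.5, |8|->12, |1|->1.5, |2|->3.5, |5|->9, |6|->11, |3|->5.5, |1|->1.5
Step 3: Attach original signs; sum ranks with positive sign and with negative sign.
W+ = 9 + 3.5 + 12 = 24.5
W- = 9 + 5.5 + 7 + 1.5 + 3.5 + 9 + 11 + 5.5 + 1.5 = 53.5
(Check: W+ + W- = 78 should equal n(n+1)/2 = 78.)
Step 4: Test statistic W = min(W+, W-) = 24.5.
Step 5: Ties in |d|, so use the tie-corrected normal approximation.
        E[W] = n(n+1)/4 = 12*13/4 = 39.
        Tie groups: |d|=1 (t=2), |d|=2 (t=2), |d|=3 (t=2), |d|=5 (t=3); sum(t^3 - t) = 42.
        Var[W] = n(n+1)(2n+1)/24 - sum(t^3-t)/48 = 3900/24 - 42/48 = 161.625.
        z = (W - E[W]) / sqrt(Var[W]) = (24.5 - 39) / 12.7132 = -1.1405.
        Two-sided p = 2*Phi(z) = 0.254058.
Step 6: alpha = 0.05. fail to reject H0.

W+ = 24.5, W- = 53.5, W = min = 24.5, p = 0.254058, fail to reject H0.


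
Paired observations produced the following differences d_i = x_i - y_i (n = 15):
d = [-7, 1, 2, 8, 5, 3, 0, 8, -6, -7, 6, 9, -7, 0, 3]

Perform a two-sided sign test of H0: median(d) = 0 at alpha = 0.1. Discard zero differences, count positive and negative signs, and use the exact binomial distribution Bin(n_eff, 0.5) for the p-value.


Step 1: Discard zero differences. Original n = 15; n_eff = number of nonzero differences = 13.
Nonzero differences (with sign): -7, +1, +2, +8, +5, +3, +8, -6, -7, +6, +9, -7, +3
Step 2: Count signs: positive = 9, negative = 4.
Step 3: Under H0: P(positive) = 0.5, so the number of positives S ~ Bin(13, 0.5).
Step 4: Two-sided exact p-value = sum of Bin(13,0.5) probabilities at or below the observed probability = 0.266846.
Step 5: alpha = 0.1. fail to reject H0.

n_eff = 13, pos = 9, neg = 4, p = 0.266846, fail to reject H0.


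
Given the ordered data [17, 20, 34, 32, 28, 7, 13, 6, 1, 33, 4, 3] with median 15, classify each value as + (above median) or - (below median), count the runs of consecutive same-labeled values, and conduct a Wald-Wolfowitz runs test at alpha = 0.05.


Step 1: Compute median = 15; label A = above, B = below.
Labels in order: AAAAABBBBABB  (n_A = 6, n_B = 6)
Step 2: Count runs R = 4.
Step 3: Under H0 (random ordering), E[R] = 2*n_A*n_B/(n_A+n_B) + 1 = 2*6*6/12 + 1 = 7.0000.
        Var[R] = 2*n_A*n_B*(2*n_A*n_B - n_A - n_B) / ((n_A+n_B)^2 * (n_A+n_B-1)) = 4320/1584 = 2.7273.
        SD[R] = 1.6514.
Step 4: Continuity-corrected z = (R + 0.5 - E[R]) / SD[R] = (4 + 0.5 - 7.0000) / 1.6514 = -1.5138.
Step 5: Two-sided p-value via normal approximation = 2*(1 - Phi(|z|)) = 0.130070.
Step 6: alpha = 0.05. fail to reject H0.

R = 4, z = -1.5138, p = 0.130070, fail to reject H0.


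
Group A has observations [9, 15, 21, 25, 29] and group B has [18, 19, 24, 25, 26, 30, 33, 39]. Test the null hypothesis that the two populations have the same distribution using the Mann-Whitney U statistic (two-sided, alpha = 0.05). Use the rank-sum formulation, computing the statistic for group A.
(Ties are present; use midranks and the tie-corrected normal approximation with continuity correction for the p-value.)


Step 1: Combine and sort all 13 observations; assign midranks.
sorted (value, group): (9,X), (15,X), (18,Y), (19,Y), (21,X), (24,Y), (25,X), (25,Y), (26,Y), (29,X), (30,Y), (33,Y), (39,Y)
ranks: 9->1, 15->2, 18->3, 19->4, 21->5, 24->6, 25->7.5, 25->7.5, 26->9, 29->10, 30->11, 33->12, 39->13
Step 2: Rank sum for X: R1 = 1 + 2 + 5 + 7.5 + 10 = 25.5.
Step 3: U_X = R1 - n1(n1+1)/2 = 25.5 - 5*6/2 = 25.5 - 15 = 10.5.
       U_Y = n1*n2 - U_X = 40 - 10.5 = 29.5.
Step 4: Ties are present, so use the tie-corrected normal approximation (with continuity correction) for the p-value.
Step 5: p-value = 0.187076; compare to alpha = 0.05. fail to reject H0.

U_X = 10.5, p = 0.187076, fail to reject H0 at alpha = 0.05.


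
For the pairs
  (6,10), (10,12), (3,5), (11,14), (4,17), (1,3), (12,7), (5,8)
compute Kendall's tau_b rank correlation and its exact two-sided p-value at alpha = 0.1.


Step 1: Enumerate the 28 unordered pairs (i,j) with i<j and classify each by sign(x_j-x_i) * sign(y_j-y_i).
  (1,2):dx=+4,dy=+2->C; (1,3):dx=-3,dy=-5->C; (1,4):dx=+5,dy=+4->C; (1,5):dx=-2,dy=+7->D
  (1,6):dx=-5,dy=-7->C; (1,7):dx=+6,dy=-3->D; (1,8):dx=-1,dy=-2->C; (2,3):dx=-7,dy=-7->C
  (2,4):dx=+1,dy=+2->C; (2,5):dx=-6,dy=+5->D; (2,6):dx=-9,dy=-9->C; (2,7):dx=+2,dy=-5->D
  (2,8):dx=-5,dy=-4->C; (3,4):dx=+8,dy=+9->C; (3,5):dx=+1,dy=+12->C; (3,6):dx=-2,dy=-2->C
  (3,7):dx=+9,dy=+2->C; (3,8):dx=+2,dy=+3->C; (4,5):dx=-7,dy=+3->D; (4,6):dx=-10,dy=-11->C
  (4,7):dx=+1,dy=-7->D; (4,8):dx=-6,dy=-6->C; (5,6):dx=-3,dy=-14->C; (5,7):dx=+8,dy=-10->D
  (5,8):dx=+1,dy=-9->D; (6,7):dx=+11,dy=+4->C; (6,8):dx=+4,dy=+5->C; (7,8):dx=-7,dy=+1->D
Step 2: C = 19, D = 9, total pairs = 28.
Step 3: tau = (C - D)/(n(n-1)/2) = (19 - 9)/28 = 0.357143.
Step 4: Exact two-sided p-value (enumerate n! = 40320 permutations of y under H0): p = 0.275099.
Step 5: alpha = 0.1. fail to reject H0.

tau_b = 0.3571 (C=19, D=9), p = 0.275099, fail to reject H0.


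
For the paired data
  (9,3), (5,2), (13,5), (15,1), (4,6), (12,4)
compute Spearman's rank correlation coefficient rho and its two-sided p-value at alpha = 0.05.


Step 1: Rank x and y separately (midranks; no ties here).
rank(x): 9->3, 5->2, 13->5, 15->6, 4->1, 12->4
rank(y): 3->3, 2->2, 5->5, 1->1, 6->6, 4->4
Step 2: d_i = R_x(i) - R_y(i); compute d_i^2.
  (3-3)^2=0, (2-2)^2=0, (5-5)^2=0, (6-1)^2=25, (1-6)^2=25, (4-4)^2=0
sum(d^2) = 50.
Step 3: rho = 1 - 6*50 / (6*(6^2 - 1)) = 1 - 300/210 = -0.428571.
Step 4: Under H0, t = rho * sqrt((n-2)/(1-rho^2)) = -0.9487 ~ t(4).
Step 5: Two-sided p-value from the t-distribution with 4 df = 0.396501.
Step 6: alpha = 0.05. fail to reject H0.

rho = -0.4286, p = 0.396501, fail to reject H0 at alpha = 0.05.


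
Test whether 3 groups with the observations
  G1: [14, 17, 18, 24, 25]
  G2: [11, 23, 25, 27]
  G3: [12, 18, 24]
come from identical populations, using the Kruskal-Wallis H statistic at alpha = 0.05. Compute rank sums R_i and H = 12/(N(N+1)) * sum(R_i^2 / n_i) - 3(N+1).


Step 1: Combine all N = 12 observations and assign midranks.
sorted (value, group, rank): (11,G2,1), (12,G3,2), (14,G1,3), (17,G1,4), (18,G1,5.5), (18,G3,5.5), (23,G2,7), (24,G1,8.5), (24,G3,8.5), (25,G1,10.5), (25,G2,10.5), (27,G2,12)
Step 2: Sum ranks within each group.
R_1 = 31.5 (n_1 = 5)
R_2 = 30.5 (n_2 = 4)
R_3 = 16 (n_3 = 3)
Step 3: H = 12/(N(N+1)) * sum(R_i^2/n_i) - 3(N+1)
     = 12/(12*13) * (31.5^2/5 + 30.5^2/4 + 16^2/3) - 3*13
     = 0.076923 * 516.346 - 39
     = 0.718910.
Step 4: Ties present; correction factor C = 1 - 18/(12^3 - 12) = 0.989510. Corrected H = 0.718910 / 0.989510 = 0.726531.
Step 5: Under H0, H ~ chi^2(2); p-value = 0.695402.
Step 6: alpha = 0.05. fail to reject H0.

H = 0.7265, df = 2, p = 0.695402, fail to reject H0.


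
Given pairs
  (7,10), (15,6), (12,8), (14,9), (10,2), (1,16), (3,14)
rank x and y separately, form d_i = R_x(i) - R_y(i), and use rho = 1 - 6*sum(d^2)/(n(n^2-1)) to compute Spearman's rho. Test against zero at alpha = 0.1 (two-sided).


Step 1: Rank x and y separately (midranks; no ties here).
rank(x): 7->3, 15->7, 12->5, 14->6, 10->4, 1->1, 3->2
rank(y): 10->5, 6->2, 8->3, 9->4, 2->1, 16->7, 14->6
Step 2: d_i = R_x(i) - R_y(i); compute d_i^2.
  (3-5)^2=4, (7-2)^2=25, (5-3)^2=4, (6-4)^2=4, (4-1)^2=9, (1-7)^2=36, (2-6)^2=16
sum(d^2) = 98.
Step 3: rho = 1 - 6*98 / (7*(7^2 - 1)) = 1 - 588/336 = -0.750000.
Step 4: Under H0, t = rho * sqrt((n-2)/(1-rho^2)) = -2.5355 ~ t(5).
Step 5: Two-sided p-value from the t-distribution with 5 df = 0.052181.
Step 6: alpha = 0.1. reject H0.

rho = -0.7500, p = 0.052181, reject H0 at alpha = 0.1.


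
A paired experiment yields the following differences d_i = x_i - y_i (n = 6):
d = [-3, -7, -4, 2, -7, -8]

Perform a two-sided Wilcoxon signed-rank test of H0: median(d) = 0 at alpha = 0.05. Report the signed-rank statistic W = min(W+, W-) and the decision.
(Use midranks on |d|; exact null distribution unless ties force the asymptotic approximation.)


Step 1: Drop any zero differences (none here) and take |d_i|.
|d| = [3, 7, 4, 2, 7, 8]
Step 2: Midrank |d_i| (ties get averaged ranks).
ranks: |3|->2, |7|->4.5, |4|->3, |2|->1, |7|->4.5, |8|->6
Step 3: Attach original signs; sum ranks with positive sign and with negative sign.
W+ = 1 = 1
W- = 2 + 4.5 + 3 + 4.5 + 6 = 20
(Check: W+ + W- = 21 should equal n(n+1)/2 = 21.)
Step 4: Test statistic W = min(W+, W-) = 1.
Step 5: Ties in |d|, so use the tie-corrected normal approximation.
        E[W] = n(n+1)/4 = 6*7/4 = 10.5.
        Tie groups: |d|=7 (t=2); sum(t^3 - t) = 6.
        Var[W] = n(n+1)(2n+1)/24 - sum(t^3-t)/48 = 546/24 - 6/48 = 22.625.
        z = (W - E[W]) / sqrt(Var[W]) = (1 - 10.5) / 4.7566 = -1.9972.
        Two-sided p = 2*Phi(z) = 0.045800.
Step 6: alpha = 0.05. reject H0.

W+ = 1, W- = 20, W = min = 1, p = 0.045800, reject H0.


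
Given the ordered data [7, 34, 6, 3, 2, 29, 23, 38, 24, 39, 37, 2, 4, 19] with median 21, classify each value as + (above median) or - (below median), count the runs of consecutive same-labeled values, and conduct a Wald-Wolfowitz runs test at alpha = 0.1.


Step 1: Compute median = 21; label A = above, B = below.
Labels in order: BABBBAAAAAABBB  (n_A = 7, n_B = 7)
Step 2: Count runs R = 5.
Step 3: Under H0 (random ordering), E[R] = 2*n_A*n_B/(n_A+n_B) + 1 = 2*7*7/14 + 1 = 8.0000.
        Var[R] = 2*n_A*n_B*(2*n_A*n_B - n_A - n_B) / ((n_A+n_B)^2 * (n_A+n_B-1)) = 8232/2548 = 3.2308.
        SD[R] = 1.7974.
Step 4: Continuity-corrected z = (R + 0.5 - E[R]) / SD[R] = (5 + 0.5 - 8.0000) / 1.7974 = -1.3909.
Step 5: Two-sided p-value via normal approximation = 2*(1 - Phi(|z|)) = 0.164264.
Step 6: alpha = 0.1. fail to reject H0.

R = 5, z = -1.3909, p = 0.164264, fail to reject H0.


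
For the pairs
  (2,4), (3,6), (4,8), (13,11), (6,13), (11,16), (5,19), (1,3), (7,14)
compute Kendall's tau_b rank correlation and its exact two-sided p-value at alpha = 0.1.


Step 1: Enumerate the 36 unordered pairs (i,j) with i<j and classify each by sign(x_j-x_i) * sign(y_j-y_i).
  (1,2):dx=+1,dy=+2->C; (1,3):dx=+2,dy=+4->C; (1,4):dx=+11,dy=+7->C; (1,5):dx=+4,dy=+9->C
  (1,6):dx=+9,dy=+12->C; (1,7):dx=+3,dy=+15->C; (1,8):dx=-1,dy=-1->C; (1,9):dx=+5,dy=+10->C
  (2,3):dx=+1,dy=+2->C; (2,4):dx=+10,dy=+5->C; (2,5):dx=+3,dy=+7->C; (2,6):dx=+8,dy=+10->C
  (2,7):dx=+2,dy=+13->C; (2,8):dx=-2,dy=-3->C; (2,9):dx=+4,dy=+8->C; (3,4):dx=+9,dy=+3->C
  (3,5):dx=+2,dy=+5->C; (3,6):dx=+7,dy=+8->C; (3,7):dx=+1,dy=+11->C; (3,8):dx=-3,dy=-5->C
  (3,9):dx=+3,dy=+6->C; (4,5):dx=-7,dy=+2->D; (4,6):dx=-2,dy=+5->D; (4,7):dx=-8,dy=+8->D
  (4,8):dx=-12,dy=-8->C; (4,9):dx=-6,dy=+3->D; (5,6):dx=+5,dy=+3->C; (5,7):dx=-1,dy=+6->D
  (5,8):dx=-5,dy=-10->C; (5,9):dx=+1,dy=+1->C; (6,7):dx=-6,dy=+3->D; (6,8):dx=-10,dy=-13->C
  (6,9):dx=-4,dy=-2->C; (7,8):dx=-4,dy=-16->C; (7,9):dx=+2,dy=-5->D; (8,9):dx=+6,dy=+11->C
Step 2: C = 29, D = 7, total pairs = 36.
Step 3: tau = (C - D)/(n(n-1)/2) = (29 - 7)/36 = 0.611111.
Step 4: Exact two-sided p-value (enumerate n! = 362880 permutations of y under H0): p = 0.024741.
Step 5: alpha = 0.1. reject H0.

tau_b = 0.6111 (C=29, D=7), p = 0.024741, reject H0.


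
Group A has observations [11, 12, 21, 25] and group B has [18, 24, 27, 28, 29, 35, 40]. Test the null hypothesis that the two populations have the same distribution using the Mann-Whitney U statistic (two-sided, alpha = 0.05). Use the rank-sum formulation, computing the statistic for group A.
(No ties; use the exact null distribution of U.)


Step 1: Combine and sort all 11 observations; assign midranks.
sorted (value, group): (11,X), (12,X), (18,Y), (21,X), (24,Y), (25,X), (27,Y), (28,Y), (29,Y), (35,Y), (40,Y)
ranks: 11->1, 12->2, 18->3, 21->4, 24->5, 25->6, 27->7, 28->8, 29->9, 35->10, 40->11
Step 2: Rank sum for X: R1 = 1 + 2 + 4 + 6 = 13.
Step 3: U_X = R1 - n1(n1+1)/2 = 13 - 4*5/2 = 13 - 10 = 3.
       U_Y = n1*n2 - U_X = 28 - 3 = 25.
Step 4: No ties, so the exact null distribution of U (based on enumerating the C(11,4) = 330 equally likely rank assignments) gives the two-sided p-value.
Step 5: p-value = 0.042424; compare to alpha = 0.05. reject H0.

U_X = 3, p = 0.042424, reject H0 at alpha = 0.05.


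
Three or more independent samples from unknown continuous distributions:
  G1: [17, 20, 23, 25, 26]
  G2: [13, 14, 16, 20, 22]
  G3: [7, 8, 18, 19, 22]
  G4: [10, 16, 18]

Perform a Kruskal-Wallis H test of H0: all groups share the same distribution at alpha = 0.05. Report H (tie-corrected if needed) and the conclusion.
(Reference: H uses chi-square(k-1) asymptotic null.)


Step 1: Combine all N = 18 observations and assign midranks.
sorted (value, group, rank): (7,G3,1), (8,G3,2), (10,G4,3), (13,G2,4), (14,G2,5), (16,G2,6.5), (16,G4,6.5), (17,G1,8), (18,G3,9.5), (18,G4,9.5), (19,G3,11), (20,G1,12.5), (20,G2,12.5), (22,G2,14.5), (22,G3,14.5), (23,G1,16), (25,G1,17), (26,G1,18)
Step 2: Sum ranks within each group.
R_1 = 71.5 (n_1 = 5)
R_2 = 42.5 (n_2 = 5)
R_3 = 38 (n_3 = 5)
R_4 = 19 (n_4 = 3)
Step 3: H = 12/(N(N+1)) * sum(R_i^2/n_i) - 3(N+1)
     = 12/(18*19) * (71.5^2/5 + 42.5^2/5 + 38^2/5 + 19^2/3) - 3*19
     = 0.035088 * 1792.83 - 57
     = 5.906433.
Step 4: Ties present; correction factor C = 1 - 24/(18^3 - 18) = 0.995872. Corrected H = 5.906433 / 0.995872 = 5.930915.
Step 5: Under H0, H ~ chi^2(3); p-value = 0.115020.
Step 6: alpha = 0.05. fail to reject H0.

H = 5.9309, df = 3, p = 0.115020, fail to reject H0.


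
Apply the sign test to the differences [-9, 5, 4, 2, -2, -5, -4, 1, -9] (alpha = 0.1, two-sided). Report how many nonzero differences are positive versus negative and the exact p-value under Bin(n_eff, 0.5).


Step 1: Discard zero differences. Original n = 9; n_eff = number of nonzero differences = 9.
Nonzero differences (with sign): -9, +5, +4, +2, -2, -5, -4, +1, -9
Step 2: Count signs: positive = 4, negative = 5.
Step 3: Under H0: P(positive) = 0.5, so the number of positives S ~ Bin(9, 0.5).
Step 4: Two-sided exact p-value = sum of Bin(9,0.5) probabilities at or below the observed probability = 1.000000.
Step 5: alpha = 0.1. fail to reject H0.

n_eff = 9, pos = 4, neg = 5, p = 1.000000, fail to reject H0.


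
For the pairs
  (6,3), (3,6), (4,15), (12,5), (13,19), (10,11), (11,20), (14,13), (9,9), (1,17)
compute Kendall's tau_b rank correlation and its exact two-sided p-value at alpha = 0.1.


Step 1: Enumerate the 45 unordered pairs (i,j) with i<j and classify each by sign(x_j-x_i) * sign(y_j-y_i).
  (1,2):dx=-3,dy=+3->D; (1,3):dx=-2,dy=+12->D; (1,4):dx=+6,dy=+2->C; (1,5):dx=+7,dy=+16->C
  (1,6):dx=+4,dy=+8->C; (1,7):dx=+5,dy=+17->C; (1,8):dx=+8,dy=+10->C; (1,9):dx=+3,dy=+6->C
  (1,10):dx=-5,dy=+14->D; (2,3):dx=+1,dy=+9->C; (2,4):dx=+9,dy=-1->D; (2,5):dx=+10,dy=+13->C
  (2,6):dx=+7,dy=+5->C; (2,7):dx=+8,dy=+14->C; (2,8):dx=+11,dy=+7->C; (2,9):dx=+6,dy=+3->C
  (2,10):dx=-2,dy=+11->D; (3,4):dx=+8,dy=-10->D; (3,5):dx=+9,dy=+4->C; (3,6):dx=+6,dy=-4->D
  (3,7):dx=+7,dy=+5->C; (3,8):dx=+10,dy=-2->D; (3,9):dx=+5,dy=-6->D; (3,10):dx=-3,dy=+2->D
  (4,5):dx=+1,dy=+14->C; (4,6):dx=-2,dy=+6->D; (4,7):dx=-1,dy=+15->D; (4,8):dx=+2,dy=+8->C
  (4,9):dx=-3,dy=+4->D; (4,10):dx=-11,dy=+12->D; (5,6):dx=-3,dy=-8->C; (5,7):dx=-2,dy=+1->D
  (5,8):dx=+1,dy=-6->D; (5,9):dx=-4,dy=-10->C; (5,10):dx=-12,dy=-2->C; (6,7):dx=+1,dy=+9->C
  (6,8):dx=+4,dy=+2->C; (6,9):dx=-1,dy=-2->C; (6,10):dx=-9,dy=+6->D; (7,8):dx=+3,dy=-7->D
  (7,9):dx=-2,dy=-11->C; (7,10):dx=-10,dy=-3->C; (8,9):dx=-5,dy=-4->C; (8,10):dx=-13,dy=+4->D
  (9,10):dx=-8,dy=+8->D
Step 2: C = 25, D = 20, total pairs = 45.
Step 3: tau = (C - D)/(n(n-1)/2) = (25 - 20)/45 = 0.111111.
Step 4: Exact two-sided p-value (enumerate n! = 3628800 permutations of y under H0): p = 0.727490.
Step 5: alpha = 0.1. fail to reject H0.

tau_b = 0.1111 (C=25, D=20), p = 0.727490, fail to reject H0.


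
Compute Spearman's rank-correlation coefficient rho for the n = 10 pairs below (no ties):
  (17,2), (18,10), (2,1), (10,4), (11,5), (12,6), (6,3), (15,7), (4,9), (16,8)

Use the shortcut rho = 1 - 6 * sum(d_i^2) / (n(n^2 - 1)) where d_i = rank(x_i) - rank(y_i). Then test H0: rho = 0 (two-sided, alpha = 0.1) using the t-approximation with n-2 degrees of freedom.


Step 1: Rank x and y separately (midranks; no ties here).
rank(x): 17->9, 18->10, 2->1, 10->4, 11->5, 12->6, 6->3, 15->7, 4->2, 16->8
rank(y): 2->2, 10->10, 1->1, 4->4, 5->5, 6->6, 3->3, 7->7, 9->9, 8->8
Step 2: d_i = R_x(i) - R_y(i); compute d_i^2.
  (9-2)^2=49, (10-10)^2=0, (1-1)^2=0, (4-4)^2=0, (5-5)^2=0, (6-6)^2=0, (3-3)^2=0, (7-7)^2=0, (2-9)^2=49, (8-8)^2=0
sum(d^2) = 98.
Step 3: rho = 1 - 6*98 / (10*(10^2 - 1)) = 1 - 588/990 = 0.406061.
Step 4: Under H0, t = rho * sqrt((n-2)/(1-rho^2)) = 1.2568 ~ t(8).
Step 5: Two-sided p-value from the t-distribution with 8 df = 0.244282.
Step 6: alpha = 0.1. fail to reject H0.

rho = 0.4061, p = 0.244282, fail to reject H0 at alpha = 0.1.


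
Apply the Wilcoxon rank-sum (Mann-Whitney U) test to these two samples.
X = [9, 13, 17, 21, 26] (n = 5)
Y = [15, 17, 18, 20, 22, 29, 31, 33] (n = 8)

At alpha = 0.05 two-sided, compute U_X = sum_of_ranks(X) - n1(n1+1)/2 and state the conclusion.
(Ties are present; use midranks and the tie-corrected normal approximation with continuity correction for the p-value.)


Step 1: Combine and sort all 13 observations; assign midranks.
sorted (value, group): (9,X), (13,X), (15,Y), (17,X), (17,Y), (18,Y), (20,Y), (21,X), (22,Y), (26,X), (29,Y), (31,Y), (33,Y)
ranks: 9->1, 13->2, 15->3, 17->4.5, 17->4.5, 18->6, 20->7, 21->8, 22->9, 26->10, 29->11, 31->12, 33->13
Step 2: Rank sum for X: R1 = 1 + 2 + 4.5 + 8 + 10 = 25.5.
Step 3: U_X = R1 - n1(n1+1)/2 = 25.5 - 5*6/2 = 25.5 - 15 = 10.5.
       U_Y = n1*n2 - U_X = 40 - 10.5 = 29.5.
Step 4: Ties are present, so use the tie-corrected normal approximation (with continuity correction) for the p-value.
Step 5: p-value = 0.187076; compare to alpha = 0.05. fail to reject H0.

U_X = 10.5, p = 0.187076, fail to reject H0 at alpha = 0.05.


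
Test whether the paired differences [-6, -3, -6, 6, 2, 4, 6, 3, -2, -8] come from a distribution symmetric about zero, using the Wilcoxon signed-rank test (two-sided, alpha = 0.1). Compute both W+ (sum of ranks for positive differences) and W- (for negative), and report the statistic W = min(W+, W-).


Step 1: Drop any zero differences (none here) and take |d_i|.
|d| = [6, 3, 6, 6, 2, 4, 6, 3, 2, 8]
Step 2: Midrank |d_i| (ties get averaged ranks).
ranks: |6|->7.5, |3|->3.5, |6|->7.5, |6|->7.5, |2|->1.5, |4|->5, |6|->7.5, |3|->3.5, |2|->1.5, |8|->10
Step 3: Attach original signs; sum ranks with positive sign and with negative sign.
W+ = 7.5 + 1.5 + 5 + 7.5 + 3.5 = 25
W- = 7.5 + 3.5 + 7.5 + 1.5 + 10 = 30
(Check: W+ + W- = 55 should equal n(n+1)/2 = 55.)
Step 4: Test statistic W = min(W+, W-) = 25.
Step 5: Ties in |d|, so use the tie-corrected normal approximation.
        E[W] = n(n+1)/4 = 10*11/4 = 27.5.
        Tie groups: |d|=2 (t=2), |d|=3 (t=2), |d|=6 (t=4); sum(t^3 - t) = 72.
        Var[W] = n(n+1)(2n+1)/24 - sum(t^3-t)/48 = 2310/24 - 72/48 = 94.75.
        z = (W - E[W]) / sqrt(Var[W]) = (25 - 27.5) / 9.7340 = -0.2568.
        Two-sided p = 2*Phi(z) = 0.797308.
Step 6: alpha = 0.1. fail to reject H0.

W+ = 25, W- = 30, W = min = 25, p = 0.797308, fail to reject H0.


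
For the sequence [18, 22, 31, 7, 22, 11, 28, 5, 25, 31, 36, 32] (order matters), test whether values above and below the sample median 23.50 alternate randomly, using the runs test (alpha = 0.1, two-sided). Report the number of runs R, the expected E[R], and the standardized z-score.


Step 1: Compute median = 23.50; label A = above, B = below.
Labels in order: BBABBBABAAAA  (n_A = 6, n_B = 6)
Step 2: Count runs R = 6.
Step 3: Under H0 (random ordering), E[R] = 2*n_A*n_B/(n_A+n_B) + 1 = 2*6*6/12 + 1 = 7.0000.
        Var[R] = 2*n_A*n_B*(2*n_A*n_B - n_A - n_B) / ((n_A+n_B)^2 * (n_A+n_B-1)) = 4320/1584 = 2.7273.
        SD[R] = 1.6514.
Step 4: Continuity-corrected z = (R + 0.5 - E[R]) / SD[R] = (6 + 0.5 - 7.0000) / 1.6514 = -0.3028.
Step 5: Two-sided p-value via normal approximation = 2*(1 - Phi(|z|)) = 0.762069.
Step 6: alpha = 0.1. fail to reject H0.

R = 6, z = -0.3028, p = 0.762069, fail to reject H0.


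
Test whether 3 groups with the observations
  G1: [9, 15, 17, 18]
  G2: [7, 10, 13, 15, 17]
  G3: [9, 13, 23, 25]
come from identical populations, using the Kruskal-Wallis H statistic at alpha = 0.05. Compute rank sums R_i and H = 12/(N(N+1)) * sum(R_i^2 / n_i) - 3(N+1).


Step 1: Combine all N = 13 observations and assign midranks.
sorted (value, group, rank): (7,G2,1), (9,G1,2.5), (9,G3,2.5), (10,G2,4), (13,G2,5.5), (13,G3,5.5), (15,G1,7.5), (15,G2,7.5), (17,G1,9.5), (17,G2,9.5), (18,G1,11), (23,G3,12), (25,G3,13)
Step 2: Sum ranks within each group.
R_1 = 30.5 (n_1 = 4)
R_2 = 27.5 (n_2 = 5)
R_3 = 33 (n_3 = 4)
Step 3: H = 12/(N(N+1)) * sum(R_i^2/n_i) - 3(N+1)
     = 12/(13*14) * (30.5^2/4 + 27.5^2/5 + 33^2/4) - 3*14
     = 0.065934 * 656.062 - 42
     = 1.256868.
Step 4: Ties present; correction factor C = 1 - 24/(13^3 - 13) = 0.989011. Corrected H = 1.256868 / 0.989011 = 1.270833.
Step 5: Under H0, H ~ chi^2(2); p-value = 0.529715.
Step 6: alpha = 0.05. fail to reject H0.

H = 1.2708, df = 2, p = 0.529715, fail to reject H0.


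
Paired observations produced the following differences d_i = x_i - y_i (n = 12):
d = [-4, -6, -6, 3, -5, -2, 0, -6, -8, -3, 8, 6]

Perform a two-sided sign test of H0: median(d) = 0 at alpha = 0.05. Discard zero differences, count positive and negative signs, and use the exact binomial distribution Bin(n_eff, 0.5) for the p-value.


Step 1: Discard zero differences. Original n = 12; n_eff = number of nonzero differences = 11.
Nonzero differences (with sign): -4, -6, -6, +3, -5, -2, -6, -8, -3, +8, +6
Step 2: Count signs: positive = 3, negative = 8.
Step 3: Under H0: P(positive) = 0.5, so the number of positives S ~ Bin(11, 0.5).
Step 4: Two-sided exact p-value = sum of Bin(11,0.5) probabilities at or below the observed probability = 0.226562.
Step 5: alpha = 0.05. fail to reject H0.

n_eff = 11, pos = 3, neg = 8, p = 0.226562, fail to reject H0.


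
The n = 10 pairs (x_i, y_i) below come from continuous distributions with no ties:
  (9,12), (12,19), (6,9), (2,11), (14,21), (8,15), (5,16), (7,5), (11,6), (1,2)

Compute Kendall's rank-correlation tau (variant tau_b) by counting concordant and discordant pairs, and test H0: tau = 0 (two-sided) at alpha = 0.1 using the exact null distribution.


Step 1: Enumerate the 45 unordered pairs (i,j) with i<j and classify each by sign(x_j-x_i) * sign(y_j-y_i).
  (1,2):dx=+3,dy=+7->C; (1,3):dx=-3,dy=-3->C; (1,4):dx=-7,dy=-1->C; (1,5):dx=+5,dy=+9->C
  (1,6):dx=-1,dy=+3->D; (1,7):dx=-4,dy=+4->D; (1,8):dx=-2,dy=-7->C; (1,9):dx=+2,dy=-6->D
  (1,10):dx=-8,dy=-10->C; (2,3):dx=-6,dy=-10->C; (2,4):dx=-10,dy=-8->C; (2,5):dx=+2,dy=+2->C
  (2,6):dx=-4,dy=-4->C; (2,7):dx=-7,dy=-3->C; (2,8):dx=-5,dy=-14->C; (2,9):dx=-1,dy=-13->C
  (2,10):dx=-11,dy=-17->C; (3,4):dx=-4,dy=+2->D; (3,5):dx=+8,dy=+12->C; (3,6):dx=+2,dy=+6->C
  (3,7):dx=-1,dy=+7->D; (3,8):dx=+1,dy=-4->D; (3,9):dx=+5,dy=-3->D; (3,10):dx=-5,dy=-7->C
  (4,5):dx=+12,dy=+10->C; (4,6):dx=+6,dy=+4->C; (4,7):dx=+3,dy=+5->C; (4,8):dx=+5,dy=-6->D
  (4,9):dx=+9,dy=-5->D; (4,10):dx=-1,dy=-9->C; (5,6):dx=-6,dy=-6->C; (5,7):dx=-9,dy=-5->C
  (5,8):dx=-7,dy=-16->C; (5,9):dx=-3,dy=-15->C; (5,10):dx=-13,dy=-19->C; (6,7):dx=-3,dy=+1->D
  (6,8):dx=-1,dy=-10->C; (6,9):dx=+3,dy=-9->D; (6,10):dx=-7,dy=-13->C; (7,8):dx=+2,dy=-11->D
  (7,9):dx=+6,dy=-10->D; (7,10):dx=-4,dy=-14->C; (8,9):dx=+4,dy=+1->C; (8,10):dx=-6,dy=-3->C
  (9,10):dx=-10,dy=-4->C
Step 2: C = 32, D = 13, total pairs = 45.
Step 3: tau = (C - D)/(n(n-1)/2) = (32 - 13)/45 = 0.422222.
Step 4: Exact two-sided p-value (enumerate n! = 3628800 permutations of y under H0): p = 0.108313.
Step 5: alpha = 0.1. fail to reject H0.

tau_b = 0.4222 (C=32, D=13), p = 0.108313, fail to reject H0.


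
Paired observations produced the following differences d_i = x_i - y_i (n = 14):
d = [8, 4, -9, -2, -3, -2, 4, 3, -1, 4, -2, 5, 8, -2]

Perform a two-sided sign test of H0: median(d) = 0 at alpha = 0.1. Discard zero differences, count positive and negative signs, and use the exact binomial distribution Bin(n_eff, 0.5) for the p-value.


Step 1: Discard zero differences. Original n = 14; n_eff = number of nonzero differences = 14.
Nonzero differences (with sign): +8, +4, -9, -2, -3, -2, +4, +3, -1, +4, -2, +5, +8, -2
Step 2: Count signs: positive = 7, negative = 7.
Step 3: Under H0: P(positive) = 0.5, so the number of positives S ~ Bin(14, 0.5).
Step 4: Two-sided exact p-value = sum of Bin(14,0.5) probabilities at or below the observed probability = 1.000000.
Step 5: alpha = 0.1. fail to reject H0.

n_eff = 14, pos = 7, neg = 7, p = 1.000000, fail to reject H0.


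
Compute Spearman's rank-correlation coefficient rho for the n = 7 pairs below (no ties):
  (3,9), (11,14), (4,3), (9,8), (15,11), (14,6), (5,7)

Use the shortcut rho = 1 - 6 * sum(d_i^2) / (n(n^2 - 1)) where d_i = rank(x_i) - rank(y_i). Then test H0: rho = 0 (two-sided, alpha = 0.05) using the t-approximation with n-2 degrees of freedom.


Step 1: Rank x and y separately (midranks; no ties here).
rank(x): 3->1, 11->5, 4->2, 9->4, 15->7, 14->6, 5->3
rank(y): 9->5, 14->7, 3->1, 8->4, 11->6, 6->2, 7->3
Step 2: d_i = R_x(i) - R_y(i); compute d_i^2.
  (1-5)^2=16, (5-7)^2=4, (2-1)^2=1, (4-4)^2=0, (7-6)^2=1, (6-2)^2=16, (3-3)^2=0
sum(d^2) = 38.
Step 3: rho = 1 - 6*38 / (7*(7^2 - 1)) = 1 - 228/336 = 0.321429.
Step 4: Under H0, t = rho * sqrt((n-2)/(1-rho^2)) = 0.7590 ~ t(5).
Step 5: Two-sided p-value from the t-distribution with 5 df = 0.482072.
Step 6: alpha = 0.05. fail to reject H0.

rho = 0.3214, p = 0.482072, fail to reject H0 at alpha = 0.05.


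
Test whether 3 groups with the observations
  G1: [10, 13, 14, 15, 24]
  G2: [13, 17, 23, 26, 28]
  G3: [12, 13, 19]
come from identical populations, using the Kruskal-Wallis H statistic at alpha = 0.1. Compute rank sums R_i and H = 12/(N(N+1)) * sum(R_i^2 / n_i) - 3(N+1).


Step 1: Combine all N = 13 observations and assign midranks.
sorted (value, group, rank): (10,G1,1), (12,G3,2), (13,G1,4), (13,G2,4), (13,G3,4), (14,G1,6), (15,G1,7), (17,G2,8), (19,G3,9), (23,G2,10), (24,G1,11), (26,G2,12), (28,G2,13)
Step 2: Sum ranks within each group.
R_1 = 29 (n_1 = 5)
R_2 = 47 (n_2 = 5)
R_3 = 15 (n_3 = 3)
Step 3: H = 12/(N(N+1)) * sum(R_i^2/n_i) - 3(N+1)
     = 12/(13*14) * (29^2/5 + 47^2/5 + 15^2/3) - 3*14
     = 0.065934 * 685 - 42
     = 3.164835.
Step 4: Ties present; correction factor C = 1 - 24/(13^3 - 13) = 0.989011. Corrected H = 3.164835 / 0.989011 = 3.200000.
Step 5: Under H0, H ~ chi^2(2); p-value = 0.201897.
Step 6: alpha = 0.1. fail to reject H0.

H = 3.2000, df = 2, p = 0.201897, fail to reject H0.


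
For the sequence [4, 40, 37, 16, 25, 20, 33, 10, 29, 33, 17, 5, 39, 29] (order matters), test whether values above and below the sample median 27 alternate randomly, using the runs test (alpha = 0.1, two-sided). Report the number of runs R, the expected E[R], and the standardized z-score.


Step 1: Compute median = 27; label A = above, B = below.
Labels in order: BAABBBABAABBAA  (n_A = 7, n_B = 7)
Step 2: Count runs R = 8.
Step 3: Under H0 (random ordering), E[R] = 2*n_A*n_B/(n_A+n_B) + 1 = 2*7*7/14 + 1 = 8.0000.
        Var[R] = 2*n_A*n_B*(2*n_A*n_B - n_A - n_B) / ((n_A+n_B)^2 * (n_A+n_B-1)) = 8232/2548 = 3.2308.
        SD[R] = 1.7974.
Step 4: R = E[R], so z = 0 with no continuity correction.
Step 5: Two-sided p-value via normal approximation = 2*(1 - Phi(|z|)) = 1.000000.
Step 6: alpha = 0.1. fail to reject H0.

R = 8, z = 0.0000, p = 1.000000, fail to reject H0.


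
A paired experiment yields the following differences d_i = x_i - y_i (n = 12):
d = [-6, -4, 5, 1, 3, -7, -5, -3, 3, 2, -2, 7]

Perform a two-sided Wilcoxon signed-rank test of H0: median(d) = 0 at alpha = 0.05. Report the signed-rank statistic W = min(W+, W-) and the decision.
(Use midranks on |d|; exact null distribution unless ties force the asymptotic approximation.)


Step 1: Drop any zero differences (none here) and take |d_i|.
|d| = [6, 4, 5, 1, 3, 7, 5, 3, 3, 2, 2, 7]
Step 2: Midrank |d_i| (ties get averaged ranks).
ranks: |6|->10, |4|->7, |5|->8.5, |1|->1, |3|->5, |7|->11.5, |5|->8.5, |3|->5, |3|->5, |2|->2.5, |2|->2.5, |7|->11.5
Step 3: Attach original signs; sum ranks with positive sign and with negative sign.
W+ = 8.5 + 1 + 5 + 5 + 2.5 + 11.5 = 33.5
W- = 10 + 7 + 11.5 + 8.5 + 5 + 2.5 = 44.5
(Check: W+ + W- = 78 should equal n(n+1)/2 = 78.)
Step 4: Test statistic W = min(W+, W-) = 33.5.
Step 5: Ties in |d|, so use the tie-corrected normal approximation.
        E[W] = n(n+1)/4 = 12*13/4 = 39.
        Tie groups: |d|=2 (t=2), |d|=3 (t=3), |d|=5 (t=2), |d|=7 (t=2); sum(t^3 - t) = 42.
        Var[W] = n(n+1)(2n+1)/24 - sum(t^3-t)/48 = 3900/24 - 42/48 = 161.625.
        z = (W - E[W]) / sqrt(Var[W]) = (33.5 - 39) / 12.7132 = -0.4326.
        Two-sided p = 2*Phi(z) = 0.665290.
Step 6: alpha = 0.05. fail to reject H0.

W+ = 33.5, W- = 44.5, W = min = 33.5, p = 0.665290, fail to reject H0.


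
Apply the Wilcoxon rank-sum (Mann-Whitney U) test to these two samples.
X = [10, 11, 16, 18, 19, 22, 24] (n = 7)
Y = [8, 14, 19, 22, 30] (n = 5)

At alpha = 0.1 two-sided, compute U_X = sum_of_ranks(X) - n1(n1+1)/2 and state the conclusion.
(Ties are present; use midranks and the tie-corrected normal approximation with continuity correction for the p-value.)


Step 1: Combine and sort all 12 observations; assign midranks.
sorted (value, group): (8,Y), (10,X), (11,X), (14,Y), (16,X), (18,X), (19,X), (19,Y), (22,X), (22,Y), (24,X), (30,Y)
ranks: 8->1, 10->2, 11->3, 14->4, 16->5, 18->6, 19->7.5, 19->7.5, 22->9.5, 22->9.5, 24->11, 30->12
Step 2: Rank sum for X: R1 = 2 + 3 + 5 + 6 + 7.5 + 9.5 + 11 = 44.
Step 3: U_X = R1 - n1(n1+1)/2 = 44 - 7*8/2 = 44 - 28 = 16.
       U_Y = n1*n2 - U_X = 35 - 16 = 19.
Step 4: Ties are present, so use the tie-corrected normal approximation (with continuity correction) for the p-value.
Step 5: p-value = 0.870542; compare to alpha = 0.1. fail to reject H0.

U_X = 16, p = 0.870542, fail to reject H0 at alpha = 0.1.


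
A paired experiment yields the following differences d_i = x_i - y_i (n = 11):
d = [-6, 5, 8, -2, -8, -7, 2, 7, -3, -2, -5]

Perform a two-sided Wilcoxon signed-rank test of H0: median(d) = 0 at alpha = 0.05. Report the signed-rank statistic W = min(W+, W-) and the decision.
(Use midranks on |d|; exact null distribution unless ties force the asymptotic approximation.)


Step 1: Drop any zero differences (none here) and take |d_i|.
|d| = [6, 5, 8, 2, 8, 7, 2, 7, 3, 2, 5]
Step 2: Midrank |d_i| (ties get averaged ranks).
ranks: |6|->7, |5|->5.5, |8|->10.5, |2|->2, |8|->10.5, |7|->8.5, |2|->2, |7|->8.5, |3|->4, |2|->2, |5|->5.5
Step 3: Attach original signs; sum ranks with positive sign and with negative sign.
W+ = 5.5 + 10.5 + 2 + 8.5 = 26.5
W- = 7 + 2 + 10.5 + 8.5 + 4 + 2 + 5.5 = 39.5
(Check: W+ + W- = 66 should equal n(n+1)/2 = 66.)
Step 4: Test statistic W = min(W+, W-) = 26.5.
Step 5: Ties in |d|, so use the tie-corrected normal approximation.
        E[W] = n(n+1)/4 = 11*12/4 = 33.
        Tie groups: |d|=2 (t=3), |d|=5 (t=2), |d|=7 (t=2), |d|=8 (t=2); sum(t^3 - t) = 42.
        Var[W] = n(n+1)(2n+1)/24 - sum(t^3-t)/48 = 3036/24 - 42/48 = 125.625.
        z = (W - E[W]) / sqrt(Var[W]) = (26.5 - 33) / 11.2083 = -0.5799.
        Two-sided p = 2*Phi(z) = 0.561962.
Step 6: alpha = 0.05. fail to reject H0.

W+ = 26.5, W- = 39.5, W = min = 26.5, p = 0.561962, fail to reject H0.
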